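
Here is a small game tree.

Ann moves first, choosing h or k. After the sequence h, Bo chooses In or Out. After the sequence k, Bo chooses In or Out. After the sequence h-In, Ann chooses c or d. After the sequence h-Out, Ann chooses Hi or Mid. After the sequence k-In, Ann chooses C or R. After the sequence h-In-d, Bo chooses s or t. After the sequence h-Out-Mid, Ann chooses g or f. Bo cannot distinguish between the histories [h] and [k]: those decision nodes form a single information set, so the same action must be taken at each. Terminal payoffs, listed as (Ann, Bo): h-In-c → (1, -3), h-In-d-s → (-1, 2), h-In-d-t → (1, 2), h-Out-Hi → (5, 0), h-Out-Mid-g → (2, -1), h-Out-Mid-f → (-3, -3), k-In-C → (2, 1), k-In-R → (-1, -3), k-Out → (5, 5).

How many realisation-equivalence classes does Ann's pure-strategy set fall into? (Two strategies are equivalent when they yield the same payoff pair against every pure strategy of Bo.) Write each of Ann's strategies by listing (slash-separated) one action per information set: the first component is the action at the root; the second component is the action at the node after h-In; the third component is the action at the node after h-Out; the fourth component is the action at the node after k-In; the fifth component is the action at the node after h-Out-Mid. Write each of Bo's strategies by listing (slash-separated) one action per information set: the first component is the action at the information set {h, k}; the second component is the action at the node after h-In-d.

8

Ann has 32 pure strategies: h/c/Hi/C/g, h/c/Hi/C/f, h/c/Hi/R/g, h/c/Hi/R/f, h/c/Mid/C/g, h/c/Mid/C/f, h/c/Mid/R/g, h/c/Mid/R/f, h/d/Hi/C/g, h/d/Hi/C/f, h/d/Hi/R/g, h/d/Hi/R/f, h/d/Mid/C/g, h/d/Mid/C/f, h/d/Mid/R/g, h/d/Mid/R/f, k/c/Hi/C/g, k/c/Hi/C/f, k/c/Hi/R/g, k/c/Hi/R/f, k/c/Mid/C/g, k/c/Mid/C/f, k/c/Mid/R/g, k/c/Mid/R/f, k/d/Hi/C/g, k/d/Hi/C/f, k/d/Hi/R/g, k/d/Hi/R/f, k/d/Mid/C/g, k/d/Mid/C/f, k/d/Mid/R/g, k/d/Mid/R/f. Columns: In/s, In/t, Out/s, Out/t.
{h/c/Hi/C/g, h/c/Hi/C/f, h/c/Hi/R/g, h/c/Hi/R/f} → row (1,-3) (1,-3) (5,0) (5,0)
{h/c/Mid/C/g, h/c/Mid/R/g} → row (1,-3) (1,-3) (2,-1) (2,-1)
{h/c/Mid/C/f, h/c/Mid/R/f} → row (1,-3) (1,-3) (-3,-3) (-3,-3)
{h/d/Hi/C/g, h/d/Hi/C/f, h/d/Hi/R/g, h/d/Hi/R/f} → row (-1,2) (1,2) (5,0) (5,0)
{h/d/Mid/C/g, h/d/Mid/R/g} → row (-1,2) (1,2) (2,-1) (2,-1)
{h/d/Mid/C/f, h/d/Mid/R/f} → row (-1,2) (1,2) (-3,-3) (-3,-3)
{k/c/Hi/C/g, k/c/Hi/C/f, k/c/Mid/C/g, k/c/Mid/C/f, k/d/Hi/C/g, k/d/Hi/C/f, k/d/Mid/C/g, k/d/Mid/C/f} → row (2,1) (2,1) (5,5) (5,5)
{k/c/Hi/R/g, k/c/Hi/R/f, k/c/Mid/R/g, k/c/Mid/R/f, k/d/Hi/R/g, k/d/Hi/R/f, k/d/Mid/R/g, k/d/Mid/R/f} → row (-1,-3) (-1,-3) (5,5) (5,5)
That's 8 distinct rows out of 32 strategies.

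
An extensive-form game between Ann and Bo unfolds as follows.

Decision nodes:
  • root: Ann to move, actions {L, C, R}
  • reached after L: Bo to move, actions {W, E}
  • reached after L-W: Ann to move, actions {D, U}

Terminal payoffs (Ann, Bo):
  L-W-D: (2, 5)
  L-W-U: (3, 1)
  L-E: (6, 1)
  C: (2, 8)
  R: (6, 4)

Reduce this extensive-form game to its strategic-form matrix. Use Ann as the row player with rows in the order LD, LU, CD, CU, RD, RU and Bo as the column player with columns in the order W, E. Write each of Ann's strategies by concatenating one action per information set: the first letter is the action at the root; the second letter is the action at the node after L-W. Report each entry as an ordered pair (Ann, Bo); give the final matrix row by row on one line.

LD: (2,5) (6,1) | LU: (3,1) (6,1) | CD: (2,8) (2,8) | CU: (2,8) (2,8) | RD: (6,4) (6,4) | RU: (6,4) (6,4)

            W        E
  LD    (2,5)    (6,1)
  LU    (3,1)    (6,1)
  CD    (2,8)    (2,8)
  CU    (2,8)    (2,8)
  RD    (6,4)    (6,4)
  RU    (6,4)    (6,4)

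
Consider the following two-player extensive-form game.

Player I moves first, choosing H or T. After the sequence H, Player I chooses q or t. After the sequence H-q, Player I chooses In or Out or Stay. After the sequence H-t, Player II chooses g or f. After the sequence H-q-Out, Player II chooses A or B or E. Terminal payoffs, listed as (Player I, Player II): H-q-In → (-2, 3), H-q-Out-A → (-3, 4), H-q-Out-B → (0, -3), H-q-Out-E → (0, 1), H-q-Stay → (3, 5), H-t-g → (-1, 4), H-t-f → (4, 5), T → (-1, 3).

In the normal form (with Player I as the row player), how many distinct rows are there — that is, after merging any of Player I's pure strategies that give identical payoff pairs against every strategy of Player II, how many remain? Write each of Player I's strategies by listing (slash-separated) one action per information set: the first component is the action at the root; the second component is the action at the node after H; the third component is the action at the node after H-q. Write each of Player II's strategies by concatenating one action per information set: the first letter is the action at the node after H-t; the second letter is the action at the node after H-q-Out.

Player I has 12 pure strategies: H/q/In, H/q/Out, H/q/Stay, H/t/In, H/t/Out, H/t/Stay, T/q/In, T/q/Out, T/q/Stay, T/t/In, T/t/Out, T/t/Stay. Columns: gA, gB, gE, fA, fB, fE.
{H/q/In} → row (-2,3) (-2,3) (-2,3) (-2,3) (-2,3) (-2,3)
{H/q/Out} → row (-3,4) (0,-3) (0,1) (-3,4) (0,-3) (0,1)
{H/q/Stay} → row (3,5) (3,5) (3,5) (3,5) (3,5) (3,5)
{H/t/In, H/t/Out, H/t/Stay} → row (-1,4) (-1,4) (-1,4) (4,5) (4,5) (4,5)
{T/q/In, T/q/Out, T/q/Stay, T/t/In, T/t/Out, T/t/Stay} → row (-1,3) (-1,3) (-1,3) (-1,3) (-1,3) (-1,3)
That's 5 distinct rows out of 12 strategies.

5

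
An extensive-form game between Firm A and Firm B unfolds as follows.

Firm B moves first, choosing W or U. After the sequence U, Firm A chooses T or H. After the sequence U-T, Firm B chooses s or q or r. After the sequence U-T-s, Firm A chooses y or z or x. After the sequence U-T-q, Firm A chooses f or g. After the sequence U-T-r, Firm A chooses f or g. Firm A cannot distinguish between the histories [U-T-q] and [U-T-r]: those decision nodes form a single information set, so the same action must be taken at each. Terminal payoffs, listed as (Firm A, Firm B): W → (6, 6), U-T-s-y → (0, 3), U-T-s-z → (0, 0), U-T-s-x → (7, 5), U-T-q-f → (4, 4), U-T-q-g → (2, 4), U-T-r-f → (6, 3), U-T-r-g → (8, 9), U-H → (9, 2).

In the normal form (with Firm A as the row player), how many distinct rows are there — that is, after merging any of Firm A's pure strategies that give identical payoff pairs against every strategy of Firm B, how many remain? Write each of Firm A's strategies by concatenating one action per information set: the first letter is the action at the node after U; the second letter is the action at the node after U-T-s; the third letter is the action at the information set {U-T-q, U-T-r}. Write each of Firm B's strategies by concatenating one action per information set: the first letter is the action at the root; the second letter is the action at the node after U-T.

7

Firm A has 12 pure strategies: Tyf, Tyg, Tzf, Tzg, Txf, Txg, Hyf, Hyg, Hzf, Hzg, Hxf, Hxg. Columns: Ws, Wq, Wr, Us, Uq, Ur.
{Tyf} → row (6,6) (6,6) (6,6) (0,3) (4,4) (6,3)
{Tyg} → row (6,6) (6,6) (6,6) (0,3) (2,4) (8,9)
{Tzf} → row (6,6) (6,6) (6,6) (0,0) (4,4) (6,3)
{Tzg} → row (6,6) (6,6) (6,6) (0,0) (2,4) (8,9)
{Txf} → row (6,6) (6,6) (6,6) (7,5) (4,4) (6,3)
{Txg} → row (6,6) (6,6) (6,6) (7,5) (2,4) (8,9)
{Hyf, Hyg, Hzf, Hzg, Hxf, Hxg} → row (6,6) (6,6) (6,6) (9,2) (9,2) (9,2)
That's 7 distinct rows out of 12 strategies.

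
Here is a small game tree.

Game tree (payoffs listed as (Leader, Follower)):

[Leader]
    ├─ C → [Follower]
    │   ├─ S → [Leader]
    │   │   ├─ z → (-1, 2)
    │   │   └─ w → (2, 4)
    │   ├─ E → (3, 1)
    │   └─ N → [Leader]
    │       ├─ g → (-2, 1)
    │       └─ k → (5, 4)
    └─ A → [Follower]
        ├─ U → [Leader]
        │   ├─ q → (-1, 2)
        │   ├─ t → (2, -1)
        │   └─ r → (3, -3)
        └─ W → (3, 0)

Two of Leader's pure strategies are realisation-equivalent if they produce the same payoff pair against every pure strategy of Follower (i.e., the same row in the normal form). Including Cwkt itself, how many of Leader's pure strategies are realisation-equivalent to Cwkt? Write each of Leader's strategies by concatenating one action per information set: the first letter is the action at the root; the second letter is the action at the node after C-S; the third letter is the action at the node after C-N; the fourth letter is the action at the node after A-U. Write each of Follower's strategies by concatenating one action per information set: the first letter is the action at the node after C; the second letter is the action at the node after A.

3

Row for Cwkt (columns SU, SW, EU, EW, NU, NW): (2,4) (2,4) (3,1) (3,1) (5,4) (5,4).
Under Cwkt, Leader's choice at the node after A-U can never be reached regardless of what Follower does, so varying those choices leaves every outcome unchanged.
Holding the reachable choices fixed and varying the unreachable one freely already gives 3 equivalent strategies.
No other strategy reproduces this row, so those 3 are the full class: Cwkq, Cwkt, Cwkr.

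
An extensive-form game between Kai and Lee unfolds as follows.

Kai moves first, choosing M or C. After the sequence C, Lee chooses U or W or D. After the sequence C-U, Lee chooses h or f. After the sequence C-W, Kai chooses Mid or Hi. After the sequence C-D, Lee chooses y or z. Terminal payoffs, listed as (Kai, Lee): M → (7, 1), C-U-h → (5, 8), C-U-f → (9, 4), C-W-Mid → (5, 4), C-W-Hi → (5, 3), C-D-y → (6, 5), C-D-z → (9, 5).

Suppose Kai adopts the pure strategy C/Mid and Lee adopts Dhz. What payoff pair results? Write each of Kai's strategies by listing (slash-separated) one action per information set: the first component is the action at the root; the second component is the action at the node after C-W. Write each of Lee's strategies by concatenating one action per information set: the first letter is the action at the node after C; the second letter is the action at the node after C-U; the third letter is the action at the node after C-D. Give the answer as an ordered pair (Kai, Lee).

Trace the play path from the root:
  Kai plays C
  Lee plays D at [C]
  Lee plays z at [C-D]
→ terminal payoff (9, 5).
(Kai's choice at the node after C-W is never reached on this path, so it doesn't affect the outcome.)

(9, 5)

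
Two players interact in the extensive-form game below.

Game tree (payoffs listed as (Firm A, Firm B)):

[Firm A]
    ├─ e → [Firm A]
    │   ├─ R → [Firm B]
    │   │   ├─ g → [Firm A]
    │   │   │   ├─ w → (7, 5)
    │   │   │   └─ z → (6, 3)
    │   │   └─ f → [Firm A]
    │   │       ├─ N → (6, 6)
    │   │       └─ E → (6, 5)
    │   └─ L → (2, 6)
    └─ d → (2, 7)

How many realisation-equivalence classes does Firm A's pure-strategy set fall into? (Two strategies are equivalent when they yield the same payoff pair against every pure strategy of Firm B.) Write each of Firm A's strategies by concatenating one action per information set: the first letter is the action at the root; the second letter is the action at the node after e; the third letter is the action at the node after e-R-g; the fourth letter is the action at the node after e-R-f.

Firm A has 16 pure strategies: eRwN, eRwE, eRzN, eRzE, eLwN, eLwE, eLzN, eLzE, dRwN, dRwE, dRzN, dRzE, dLwN, dLwE, dLzN, dLzE. Columns: g, f.
{eRwN} → row (7,5) (6,6)
{eRwE} → row (7,5) (6,5)
{eRzN} → row (6,3) (6,6)
{eRzE} → row (6,3) (6,5)
{eLwN, eLwE, eLzN, eLzE} → row (2,6) (2,6)
{dRwN, dRwE, dRzN, dRzE, dLwN, dLwE, dLzN, dLzE} → row (2,7) (2,7)
That's 6 distinct rows out of 16 strategies.

6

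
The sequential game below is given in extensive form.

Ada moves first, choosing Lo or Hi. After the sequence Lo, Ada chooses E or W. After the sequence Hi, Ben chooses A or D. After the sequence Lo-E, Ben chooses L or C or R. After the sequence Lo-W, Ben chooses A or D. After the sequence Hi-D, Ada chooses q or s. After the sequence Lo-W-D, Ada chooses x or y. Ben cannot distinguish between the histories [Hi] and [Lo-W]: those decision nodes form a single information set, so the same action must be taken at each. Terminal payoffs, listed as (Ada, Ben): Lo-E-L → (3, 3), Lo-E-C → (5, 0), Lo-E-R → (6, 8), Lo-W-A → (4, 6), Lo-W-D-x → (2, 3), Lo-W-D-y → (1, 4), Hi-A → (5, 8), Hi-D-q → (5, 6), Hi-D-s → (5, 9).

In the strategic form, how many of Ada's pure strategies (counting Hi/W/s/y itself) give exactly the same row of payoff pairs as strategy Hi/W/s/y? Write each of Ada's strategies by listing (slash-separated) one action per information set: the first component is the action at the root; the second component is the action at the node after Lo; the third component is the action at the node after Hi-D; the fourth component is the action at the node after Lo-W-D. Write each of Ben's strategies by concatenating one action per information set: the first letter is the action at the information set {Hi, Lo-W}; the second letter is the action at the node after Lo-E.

Row for Hi/W/s/y (columns AL, AC, AR, DL, DC, DR): (5,8) (5,8) (5,8) (5,9) (5,9) (5,9).
Under Hi/W/s/y, Ada's choice at the node after Lo and at the node after Lo-W-D can never be reached regardless of what Ben does, so varying those choices leaves every outcome unchanged.
Holding the reachable choices fixed and varying the unreachable ones freely already gives 2 × 2 = 4 equivalent strategies.
No other strategy reproduces this row, so those 4 are the full class: Hi/E/s/x, Hi/E/s/y, Hi/W/s/x, Hi/W/s/y.

4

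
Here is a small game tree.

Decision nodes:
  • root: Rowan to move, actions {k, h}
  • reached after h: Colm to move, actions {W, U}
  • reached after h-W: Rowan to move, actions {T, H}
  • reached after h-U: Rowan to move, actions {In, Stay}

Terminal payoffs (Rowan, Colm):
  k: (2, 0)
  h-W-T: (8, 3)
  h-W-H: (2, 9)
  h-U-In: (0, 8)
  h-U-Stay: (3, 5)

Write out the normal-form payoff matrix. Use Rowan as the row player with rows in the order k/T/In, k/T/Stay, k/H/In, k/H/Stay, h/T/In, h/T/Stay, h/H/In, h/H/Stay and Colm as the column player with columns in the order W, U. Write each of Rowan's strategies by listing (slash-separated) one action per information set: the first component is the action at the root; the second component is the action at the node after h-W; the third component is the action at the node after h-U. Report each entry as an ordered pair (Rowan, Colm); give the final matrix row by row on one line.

Row k/T/In: W→(2,0), U→(2,0)
Row k/T/Stay: W→(2,0), U→(2,0)
Row k/H/In: W→(2,0), U→(2,0)
Row k/H/Stay: W→(2,0), U→(2,0)
Row h/T/In: W→(8,3), U→(0,8)
Row h/T/Stay: W→(8,3), U→(3,5)
Row h/H/In: W→(2,9), U→(0,8)
Row h/H/Stay: W→(2,9), U→(3,5)

k/T/In: (2,0) (2,0) | k/T/Stay: (2,0) (2,0) | k/H/In: (2,0) (2,0) | k/H/Stay: (2,0) (2,0) | h/T/In: (8,3) (0,8) | h/T/Stay: (8,3) (3,5) | h/H/In: (2,9) (0,8) | h/H/Stay: (2,9) (3,5)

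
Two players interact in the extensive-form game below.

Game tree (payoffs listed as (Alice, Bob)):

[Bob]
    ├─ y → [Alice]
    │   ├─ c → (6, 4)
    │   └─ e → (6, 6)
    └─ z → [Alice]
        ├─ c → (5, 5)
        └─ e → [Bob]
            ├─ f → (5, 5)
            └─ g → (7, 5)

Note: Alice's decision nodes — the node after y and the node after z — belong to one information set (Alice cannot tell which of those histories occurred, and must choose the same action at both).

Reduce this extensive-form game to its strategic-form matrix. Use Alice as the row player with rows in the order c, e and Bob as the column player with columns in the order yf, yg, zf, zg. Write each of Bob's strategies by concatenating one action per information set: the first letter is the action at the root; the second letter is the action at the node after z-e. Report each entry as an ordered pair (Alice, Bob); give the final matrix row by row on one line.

c: (6,4) (6,4) (5,5) (5,5) | e: (6,6) (6,6) (5,5) (7,5)

           yf       yg       zf       zg
   c    (6,4)    (6,4)    (5,5)    (5,5)
   e    (6,6)    (6,6)    (5,5)    (7,5)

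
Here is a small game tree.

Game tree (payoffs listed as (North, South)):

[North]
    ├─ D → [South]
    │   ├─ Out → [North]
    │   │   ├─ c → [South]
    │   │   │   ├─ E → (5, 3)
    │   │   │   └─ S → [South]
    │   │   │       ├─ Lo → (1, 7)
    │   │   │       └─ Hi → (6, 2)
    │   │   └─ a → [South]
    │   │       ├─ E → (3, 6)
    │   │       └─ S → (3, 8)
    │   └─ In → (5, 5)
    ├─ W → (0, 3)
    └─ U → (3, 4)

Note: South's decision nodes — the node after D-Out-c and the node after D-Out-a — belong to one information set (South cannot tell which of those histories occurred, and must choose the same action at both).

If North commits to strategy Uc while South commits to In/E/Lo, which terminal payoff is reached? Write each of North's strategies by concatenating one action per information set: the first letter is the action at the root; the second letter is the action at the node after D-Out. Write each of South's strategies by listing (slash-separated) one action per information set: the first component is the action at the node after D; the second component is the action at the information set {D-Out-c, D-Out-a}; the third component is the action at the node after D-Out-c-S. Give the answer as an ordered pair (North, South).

Trace the play path from the root:
  North plays U
→ terminal payoff (3, 4).
(North's choice at the node after D-Out is never reached on this path, so it doesn't affect the outcome.)

(3, 4)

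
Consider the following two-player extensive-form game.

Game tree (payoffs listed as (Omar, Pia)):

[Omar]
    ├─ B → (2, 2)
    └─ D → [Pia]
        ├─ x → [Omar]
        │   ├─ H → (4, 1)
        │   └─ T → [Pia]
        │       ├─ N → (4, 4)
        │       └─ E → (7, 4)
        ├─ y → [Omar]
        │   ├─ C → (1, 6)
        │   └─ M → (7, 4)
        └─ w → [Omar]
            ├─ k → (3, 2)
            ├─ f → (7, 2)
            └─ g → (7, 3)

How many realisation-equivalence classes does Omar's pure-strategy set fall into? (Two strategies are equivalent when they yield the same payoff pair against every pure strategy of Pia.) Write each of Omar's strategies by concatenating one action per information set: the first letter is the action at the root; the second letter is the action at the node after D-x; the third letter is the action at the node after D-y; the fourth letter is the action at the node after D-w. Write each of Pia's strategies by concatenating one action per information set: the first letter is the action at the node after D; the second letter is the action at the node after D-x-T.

13

Omar has 24 pure strategies: BHCk, BHCf, BHCg, BHMk, BHMf, BHMg, BTCk, BTCf, BTCg, BTMk, BTMf, BTMg, DHCk, DHCf, DHCg, DHMk, DHMf, DHMg, DTCk, DTCf, DTCg, DTMk, DTMf, DTMg. Columns: xN, xE, yN, yE, wN, wE.
{BHCk, BHCf, BHCg, BHMk, BHMf, BHMg, BTCk, BTCf, BTCg, BTMk, BTMf, BTMg} → row (2,2) (2,2) (2,2) (2,2) (2,2) (2,2)
{DHCk} → row (4,1) (4,1) (1,6) (1,6) (3,2) (3,2)
{DHCf} → row (4,1) (4,1) (1,6) (1,6) (7,2) (7,2)
{DHCg} → row (4,1) (4,1) (1,6) (1,6) (7,3) (7,3)
{DHMk} → row (4,1) (4,1) (7,4) (7,4) (3,2) (3,2)
{DHMf} → row (4,1) (4,1) (7,4) (7,4) (7,2) (7,2)
{DHMg} → row (4,1) (4,1) (7,4) (7,4) (7,3) (7,3)
{DTCk} → row (4,4) (7,4) (1,6) (1,6) (3,2) (3,2)
{DTCf} → row (4,4) (7,4) (1,6) (1,6) (7,2) (7,2)
{DTCg} → row (4,4) (7,4) (1,6) (1,6) (7,3) (7,3)
{DTMk} → row (4,4) (7,4) (7,4) (7,4) (3,2) (3,2)
{DTMf} → row (4,4) (7,4) (7,4) (7,4) (7,2) (7,2)
{DTMg} → row (4,4) (7,4) (7,4) (7,4) (7,3) (7,3)
That's 13 distinct rows out of 24 strategies.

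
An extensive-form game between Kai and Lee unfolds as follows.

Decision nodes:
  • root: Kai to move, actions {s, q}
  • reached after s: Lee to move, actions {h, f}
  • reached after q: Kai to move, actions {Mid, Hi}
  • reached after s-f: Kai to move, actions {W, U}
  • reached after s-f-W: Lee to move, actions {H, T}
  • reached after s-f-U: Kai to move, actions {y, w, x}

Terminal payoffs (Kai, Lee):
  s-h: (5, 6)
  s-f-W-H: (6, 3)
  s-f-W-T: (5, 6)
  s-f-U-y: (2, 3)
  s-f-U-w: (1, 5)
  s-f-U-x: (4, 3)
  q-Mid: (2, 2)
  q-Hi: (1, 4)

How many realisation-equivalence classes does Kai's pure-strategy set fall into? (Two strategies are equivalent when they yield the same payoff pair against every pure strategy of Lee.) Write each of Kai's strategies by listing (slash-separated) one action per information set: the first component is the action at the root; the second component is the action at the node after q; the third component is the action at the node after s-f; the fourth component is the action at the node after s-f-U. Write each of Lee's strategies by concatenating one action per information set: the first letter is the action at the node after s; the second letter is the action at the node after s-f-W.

Kai has 24 pure strategies: s/Mid/W/y, s/Mid/W/w, s/Mid/W/x, s/Mid/U/y, s/Mid/U/w, s/Mid/U/x, s/Hi/W/y, s/Hi/W/w, s/Hi/W/x, s/Hi/U/y, s/Hi/U/w, s/Hi/U/x, q/Mid/W/y, q/Mid/W/w, q/Mid/W/x, q/Mid/U/y, q/Mid/U/w, q/Mid/U/x, q/Hi/W/y, q/Hi/W/w, q/Hi/W/x, q/Hi/U/y, q/Hi/U/w, q/Hi/U/x. Columns: hH, hT, fH, fT.
{s/Mid/W/y, s/Mid/W/w, s/Mid/W/x, s/Hi/W/y, s/Hi/W/w, s/Hi/W/x} → row (5,6) (5,6) (6,3) (5,6)
{s/Mid/U/y, s/Hi/U/y} → row (5,6) (5,6) (2,3) (2,3)
{s/Mid/U/w, s/Hi/U/w} → row (5,6) (5,6) (1,5) (1,5)
{s/Mid/U/x, s/Hi/U/x} → row (5,6) (5,6) (4,3) (4,3)
{q/Mid/W/y, q/Mid/W/w, q/Mid/W/x, q/Mid/U/y, q/Mid/U/w, q/Mid/U/x} → row (2,2) (2,2) (2,2) (2,2)
{q/Hi/W/y, q/Hi/W/w, q/Hi/W/x, q/Hi/U/y, q/Hi/U/w, q/Hi/U/x} → row (1,4) (1,4) (1,4) (1,4)
That's 6 distinct rows out of 24 strategies.

6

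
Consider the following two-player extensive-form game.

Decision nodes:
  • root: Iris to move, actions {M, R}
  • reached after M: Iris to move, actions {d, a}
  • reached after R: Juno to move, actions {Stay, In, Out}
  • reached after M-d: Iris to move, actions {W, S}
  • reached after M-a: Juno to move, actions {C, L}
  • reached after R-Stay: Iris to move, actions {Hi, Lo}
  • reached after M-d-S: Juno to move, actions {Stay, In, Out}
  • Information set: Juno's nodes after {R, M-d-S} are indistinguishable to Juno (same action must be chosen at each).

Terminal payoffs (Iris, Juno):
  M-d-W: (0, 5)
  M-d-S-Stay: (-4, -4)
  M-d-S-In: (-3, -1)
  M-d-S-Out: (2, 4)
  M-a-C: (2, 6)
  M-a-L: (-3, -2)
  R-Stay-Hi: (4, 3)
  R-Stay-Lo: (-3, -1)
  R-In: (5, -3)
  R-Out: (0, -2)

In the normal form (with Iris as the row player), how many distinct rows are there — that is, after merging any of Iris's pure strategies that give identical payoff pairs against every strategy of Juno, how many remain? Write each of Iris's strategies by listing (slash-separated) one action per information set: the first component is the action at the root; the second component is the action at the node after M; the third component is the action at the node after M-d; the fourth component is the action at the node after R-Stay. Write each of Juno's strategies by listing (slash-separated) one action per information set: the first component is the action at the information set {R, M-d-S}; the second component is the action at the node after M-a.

5

Iris has 16 pure strategies: M/d/W/Hi, M/d/W/Lo, M/d/S/Hi, M/d/S/Lo, M/a/W/Hi, M/a/W/Lo, M/a/S/Hi, M/a/S/Lo, R/d/W/Hi, R/d/W/Lo, R/d/S/Hi, R/d/S/Lo, R/a/W/Hi, R/a/W/Lo, R/a/S/Hi, R/a/S/Lo. Columns: Stay/C, Stay/L, In/C, In/L, Out/C, Out/L.
{M/d/W/Hi, M/d/W/Lo} → row (0,5) (0,5) (0,5) (0,5) (0,5) (0,5)
{M/d/S/Hi, M/d/S/Lo} → row (-4,-4) (-4,-4) (-3,-1) (-3,-1) (2,4) (2,4)
{M/a/W/Hi, M/a/W/Lo, M/a/S/Hi, M/a/S/Lo} → row (2,6) (-3,-2) (2,6) (-3,-2) (2,6) (-3,-2)
{R/d/W/Hi, R/d/S/Hi, R/a/W/Hi, R/a/S/Hi} → row (4,3) (4,3) (5,-3) (5,-3) (0,-2) (0,-2)
{R/d/W/Lo, R/d/S/Lo, R/a/W/Lo, R/a/S/Lo} → row (-3,-1) (-3,-1) (5,-3) (5,-3) (0,-2) (0,-2)
That's 5 distinct rows out of 16 strategies.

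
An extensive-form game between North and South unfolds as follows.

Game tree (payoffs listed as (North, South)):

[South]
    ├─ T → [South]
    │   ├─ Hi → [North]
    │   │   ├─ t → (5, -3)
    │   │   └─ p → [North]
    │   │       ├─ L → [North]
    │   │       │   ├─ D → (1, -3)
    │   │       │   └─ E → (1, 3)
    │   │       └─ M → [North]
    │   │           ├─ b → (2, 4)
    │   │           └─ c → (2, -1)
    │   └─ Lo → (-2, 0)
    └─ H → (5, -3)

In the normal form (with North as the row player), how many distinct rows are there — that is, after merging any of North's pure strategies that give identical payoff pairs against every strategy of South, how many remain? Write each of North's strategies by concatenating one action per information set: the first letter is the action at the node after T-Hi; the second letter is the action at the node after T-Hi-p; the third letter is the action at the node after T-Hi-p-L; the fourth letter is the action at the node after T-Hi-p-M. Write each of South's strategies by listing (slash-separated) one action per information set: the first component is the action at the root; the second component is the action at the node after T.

North has 16 pure strategies: tLDb, tLDc, tLEb, tLEc, tMDb, tMDc, tMEb, tMEc, pLDb, pLDc, pLEb, pLEc, pMDb, pMDc, pMEb, pMEc. Columns: T/Hi, T/Lo, H/Hi, H/Lo.
{tLDb, tLDc, tLEb, tLEc, tMDb, tMDc, tMEb, tMEc} → row (5,-3) (-2,0) (5,-3) (5,-3)
{pLDb, pLDc} → row (1,-3) (-2,0) (5,-3) (5,-3)
{pLEb, pLEc} → row (1,3) (-2,0) (5,-3) (5,-3)
{pMDb, pMEb} → row (2,4) (-2,0) (5,-3) (5,-3)
{pMDc, pMEc} → row (2,-1) (-2,0) (5,-3) (5,-3)
That's 5 distinct rows out of 16 strategies.

5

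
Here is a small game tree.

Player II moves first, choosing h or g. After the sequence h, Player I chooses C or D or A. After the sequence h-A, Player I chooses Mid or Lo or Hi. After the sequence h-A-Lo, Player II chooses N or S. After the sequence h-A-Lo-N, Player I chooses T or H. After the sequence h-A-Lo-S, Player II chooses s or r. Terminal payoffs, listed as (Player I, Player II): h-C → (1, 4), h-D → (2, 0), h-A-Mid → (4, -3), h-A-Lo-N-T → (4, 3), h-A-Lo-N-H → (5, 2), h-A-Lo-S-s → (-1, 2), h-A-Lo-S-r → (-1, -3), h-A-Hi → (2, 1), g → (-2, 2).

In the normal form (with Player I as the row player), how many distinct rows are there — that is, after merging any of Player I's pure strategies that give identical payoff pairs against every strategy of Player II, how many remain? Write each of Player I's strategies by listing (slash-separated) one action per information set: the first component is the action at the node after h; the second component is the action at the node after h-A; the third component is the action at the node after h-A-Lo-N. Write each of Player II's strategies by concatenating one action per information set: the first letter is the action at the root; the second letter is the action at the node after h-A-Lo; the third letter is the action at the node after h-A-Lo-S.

6

Player I has 18 pure strategies: C/Mid/T, C/Mid/H, C/Lo/T, C/Lo/H, C/Hi/T, C/Hi/H, D/Mid/T, D/Mid/H, D/Lo/T, D/Lo/H, D/Hi/T, D/Hi/H, A/Mid/T, A/Mid/H, A/Lo/T, A/Lo/H, A/Hi/T, A/Hi/H. Columns: hNs, hNr, hSs, hSr, gNs, gNr, gSs, gSr.
{C/Mid/T, C/Mid/H, C/Lo/T, C/Lo/H, C/Hi/T, C/Hi/H} → row (1,4) (1,4) (1,4) (1,4) (-2,2) (-2,2) (-2,2) (-2,2)
{D/Mid/T, D/Mid/H, D/Lo/T, D/Lo/H, D/Hi/T, D/Hi/H} → row (2,0) (2,0) (2,0) (2,0) (-2,2) (-2,2) (-2,2) (-2,2)
{A/Mid/T, A/Mid/H} → row (4,-3) (4,-3) (4,-3) (4,-3) (-2,2) (-2,2) (-2,2) (-2,2)
{A/Lo/T} → row (4,3) (4,3) (-1,2) (-1,-3) (-2,2) (-2,2) (-2,2) (-2,2)
{A/Lo/H} → row (5,2) (5,2) (-1,2) (-1,-3) (-2,2) (-2,2) (-2,2) (-2,2)
{A/Hi/T, A/Hi/H} → row (2,1) (2,1) (2,1) (2,1) (-2,2) (-2,2) (-2,2) (-2,2)
That's 6 distinct rows out of 18 strategies.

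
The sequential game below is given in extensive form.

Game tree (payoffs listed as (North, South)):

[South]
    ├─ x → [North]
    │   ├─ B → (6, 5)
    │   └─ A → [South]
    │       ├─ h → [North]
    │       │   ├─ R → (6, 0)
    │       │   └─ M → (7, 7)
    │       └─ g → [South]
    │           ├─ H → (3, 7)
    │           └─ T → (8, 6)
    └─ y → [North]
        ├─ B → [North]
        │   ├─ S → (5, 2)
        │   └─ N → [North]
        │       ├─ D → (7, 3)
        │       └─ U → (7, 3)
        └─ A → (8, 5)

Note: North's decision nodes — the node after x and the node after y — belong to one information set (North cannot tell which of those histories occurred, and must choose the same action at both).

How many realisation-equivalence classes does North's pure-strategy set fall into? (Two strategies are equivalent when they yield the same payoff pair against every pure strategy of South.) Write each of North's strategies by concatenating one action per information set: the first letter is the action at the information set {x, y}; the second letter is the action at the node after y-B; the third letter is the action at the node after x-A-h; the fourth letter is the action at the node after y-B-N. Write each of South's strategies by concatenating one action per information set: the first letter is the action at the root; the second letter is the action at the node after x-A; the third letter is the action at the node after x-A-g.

North has 16 pure strategies: BSRD, BSRU, BSMD, BSMU, BNRD, BNRU, BNMD, BNMU, ASRD, ASRU, ASMD, ASMU, ANRD, ANRU, ANMD, ANMU. Columns: xhH, xhT, xgH, xgT, yhH, yhT, ygH, ygT.
{BSRD, BSRU, BSMD, BSMU} → row (6,5) (6,5) (6,5) (6,5) (5,2) (5,2) (5,2) (5,2)
{BNRD, BNRU, BNMD, BNMU} → row (6,5) (6,5) (6,5) (6,5) (7,3) (7,3) (7,3) (7,3)
{ASRD, ASRU, ANRD, ANRU} → row (6,0) (6,0) (3,7) (8,6) (8,5) (8,5) (8,5) (8,5)
{ASMD, ASMU, ANMD, ANMU} → row (7,7) (7,7) (3,7) (8,6) (8,5) (8,5) (8,5) (8,5)
That's 4 distinct rows out of 16 strategies.

4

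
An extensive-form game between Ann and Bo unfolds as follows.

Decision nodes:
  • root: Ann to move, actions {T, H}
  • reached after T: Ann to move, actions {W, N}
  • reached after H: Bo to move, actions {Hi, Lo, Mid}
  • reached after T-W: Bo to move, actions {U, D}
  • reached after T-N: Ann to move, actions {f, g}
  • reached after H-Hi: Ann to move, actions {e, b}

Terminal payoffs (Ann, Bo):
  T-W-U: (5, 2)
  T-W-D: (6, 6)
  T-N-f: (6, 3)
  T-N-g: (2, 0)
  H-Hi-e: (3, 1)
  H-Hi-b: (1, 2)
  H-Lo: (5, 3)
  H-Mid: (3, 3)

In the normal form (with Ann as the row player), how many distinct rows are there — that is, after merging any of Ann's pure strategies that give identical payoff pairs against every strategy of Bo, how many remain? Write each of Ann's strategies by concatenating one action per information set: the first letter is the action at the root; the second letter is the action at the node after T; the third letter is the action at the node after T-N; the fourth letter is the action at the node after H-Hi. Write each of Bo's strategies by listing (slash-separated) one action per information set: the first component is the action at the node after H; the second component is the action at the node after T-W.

Ann has 16 pure strategies: TWfe, TWfb, TWge, TWgb, TNfe, TNfb, TNge, TNgb, HWfe, HWfb, HWge, HWgb, HNfe, HNfb, HNge, HNgb. Columns: Hi/U, Hi/D, Lo/U, Lo/D, Mid/U, Mid/D.
{TWfe, TWfb, TWge, TWgb} → row (5,2) (6,6) (5,2) (6,6) (5,2) (6,6)
{TNfe, TNfb} → row (6,3) (6,3) (6,3) (6,3) (6,3) (6,3)
{TNge, TNgb} → row (2,0) (2,0) (2,0) (2,0) (2,0) (2,0)
{HWfe, HWge, HNfe, HNge} → row (3,1) (3,1) (5,3) (5,3) (3,3) (3,3)
{HWfb, HWgb, HNfb, HNgb} → row (1,2) (1,2) (5,3) (5,3) (3,3) (3,3)
That's 5 distinct rows out of 16 strategies.

5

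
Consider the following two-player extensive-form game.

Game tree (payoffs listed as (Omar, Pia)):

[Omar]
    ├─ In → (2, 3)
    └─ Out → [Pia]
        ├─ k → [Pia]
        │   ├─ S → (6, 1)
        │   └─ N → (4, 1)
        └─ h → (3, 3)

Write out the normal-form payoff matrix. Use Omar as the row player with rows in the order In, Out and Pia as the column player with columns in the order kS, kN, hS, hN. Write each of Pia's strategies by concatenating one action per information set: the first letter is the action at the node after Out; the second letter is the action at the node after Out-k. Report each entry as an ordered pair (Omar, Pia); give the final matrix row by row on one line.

           kS       kN       hS       hN
  In    (2,3)    (2,3)    (2,3)    (2,3)
 Out    (6,1)    (4,1)    (3,3)    (3,3)

In: (2,3) (2,3) (2,3) (2,3) | Out: (6,1) (4,1) (3,3) (3,3)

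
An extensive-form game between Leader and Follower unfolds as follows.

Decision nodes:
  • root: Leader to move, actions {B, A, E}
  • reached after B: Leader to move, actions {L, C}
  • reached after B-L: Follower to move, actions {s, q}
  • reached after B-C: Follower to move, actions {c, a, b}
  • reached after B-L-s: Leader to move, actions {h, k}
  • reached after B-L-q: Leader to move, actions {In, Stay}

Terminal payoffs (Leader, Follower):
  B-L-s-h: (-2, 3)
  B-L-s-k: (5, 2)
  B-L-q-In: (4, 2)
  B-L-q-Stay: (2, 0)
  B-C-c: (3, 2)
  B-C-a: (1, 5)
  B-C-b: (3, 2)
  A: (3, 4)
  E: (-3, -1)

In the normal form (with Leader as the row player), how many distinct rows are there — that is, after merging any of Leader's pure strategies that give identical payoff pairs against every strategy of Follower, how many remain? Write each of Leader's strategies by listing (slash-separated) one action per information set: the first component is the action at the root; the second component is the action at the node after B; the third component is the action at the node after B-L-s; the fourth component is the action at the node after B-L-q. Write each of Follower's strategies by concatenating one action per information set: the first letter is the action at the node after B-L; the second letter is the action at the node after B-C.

Leader has 24 pure strategies: B/L/h/In, B/L/h/Stay, B/L/k/In, B/L/k/Stay, B/C/h/In, B/C/h/Stay, B/C/k/In, B/C/k/Stay, A/L/h/In, A/L/h/Stay, A/L/k/In, A/L/k/Stay, A/C/h/In, A/C/h/Stay, A/C/k/In, A/C/k/Stay, E/L/h/In, E/L/h/Stay, E/L/k/In, E/L/k/Stay, E/C/h/In, E/C/h/Stay, E/C/k/In, E/C/k/Stay. Columns: sc, sa, sb, qc, qa, qb.
{B/L/h/In} → row (-2,3) (-2,3) (-2,3) (4,2) (4,2) (4,2)
{B/L/h/Stay} → row (-2,3) (-2,3) (-2,3) (2,0) (2,0) (2,0)
{B/L/k/In} → row (5,2) (5,2) (5,2) (4,2) (4,2) (4,2)
{B/L/k/Stay} → row (5,2) (5,2) (5,2) (2,0) (2,0) (2,0)
{B/C/h/In, B/C/h/Stay, B/C/k/In, B/C/k/Stay} → row (3,2) (1,5) (3,2) (3,2) (1,5) (3,2)
{A/L/h/In, A/L/h/Stay, A/L/k/In, A/L/k/Stay, A/C/h/In, A/C/h/Stay, A/C/k/In, A/C/k/Stay} → row (3,4) (3,4) (3,4) (3,4) (3,4) (3,4)
{E/L/h/In, E/L/h/Stay, E/L/k/In, E/L/k/Stay, E/C/h/In, E/C/h/Stay, E/C/k/In, E/C/k/Stay} → row (-3,-1) (-3,-1) (-3,-1) (-3,-1) (-3,-1) (-3,-1)
That's 7 distinct rows out of 24 strategies.

7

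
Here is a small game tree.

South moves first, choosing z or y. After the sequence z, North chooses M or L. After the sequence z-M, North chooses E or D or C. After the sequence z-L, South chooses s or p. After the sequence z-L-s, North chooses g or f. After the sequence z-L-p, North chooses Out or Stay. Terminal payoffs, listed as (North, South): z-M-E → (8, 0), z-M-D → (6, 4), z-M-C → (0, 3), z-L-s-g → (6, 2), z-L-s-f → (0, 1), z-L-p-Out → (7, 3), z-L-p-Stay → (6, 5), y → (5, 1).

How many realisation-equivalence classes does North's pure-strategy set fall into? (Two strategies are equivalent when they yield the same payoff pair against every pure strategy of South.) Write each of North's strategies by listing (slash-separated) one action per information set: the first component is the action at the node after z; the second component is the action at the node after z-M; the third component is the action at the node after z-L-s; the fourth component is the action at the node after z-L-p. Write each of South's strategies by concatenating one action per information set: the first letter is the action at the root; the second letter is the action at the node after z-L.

North has 24 pure strategies: M/E/g/Out, M/E/g/Stay, M/E/f/Out, M/E/f/Stay, M/D/g/Out, M/D/g/Stay, M/D/f/Out, M/D/f/Stay, M/C/g/Out, M/C/g/Stay, M/C/f/Out, M/C/f/Stay, L/E/g/Out, L/E/g/Stay, L/E/f/Out, L/E/f/Stay, L/D/g/Out, L/D/g/Stay, L/D/f/Out, L/D/f/Stay, L/C/g/Out, L/C/g/Stay, L/C/f/Out, L/C/f/Stay. Columns: zs, zp, ys, yp.
{M/E/g/Out, M/E/g/Stay, M/E/f/Out, M/E/f/Stay} → row (8,0) (8,0) (5,1) (5,1)
{M/D/g/Out, M/D/g/Stay, M/D/f/Out, M/D/f/Stay} → row (6,4) (6,4) (5,1) (5,1)
{M/C/g/Out, M/C/g/Stay, M/C/f/Out, M/C/f/Stay} → row (0,3) (0,3) (5,1) (5,1)
{L/E/g/Out, L/D/g/Out, L/C/g/Out} → row (6,2) (7,3) (5,1) (5,1)
{L/E/g/Stay, L/D/g/Stay, L/C/g/Stay} → row (6,2) (6,5) (5,1) (5,1)
{L/E/f/Out, L/D/f/Out, L/C/f/Out} → row (0,1) (7,3) (5,1) (5,1)
{L/E/f/Stay, L/D/f/Stay, L/C/f/Stay} → row (0,1) (6,5) (5,1) (5,1)
That's 7 distinct rows out of 24 strategies.

7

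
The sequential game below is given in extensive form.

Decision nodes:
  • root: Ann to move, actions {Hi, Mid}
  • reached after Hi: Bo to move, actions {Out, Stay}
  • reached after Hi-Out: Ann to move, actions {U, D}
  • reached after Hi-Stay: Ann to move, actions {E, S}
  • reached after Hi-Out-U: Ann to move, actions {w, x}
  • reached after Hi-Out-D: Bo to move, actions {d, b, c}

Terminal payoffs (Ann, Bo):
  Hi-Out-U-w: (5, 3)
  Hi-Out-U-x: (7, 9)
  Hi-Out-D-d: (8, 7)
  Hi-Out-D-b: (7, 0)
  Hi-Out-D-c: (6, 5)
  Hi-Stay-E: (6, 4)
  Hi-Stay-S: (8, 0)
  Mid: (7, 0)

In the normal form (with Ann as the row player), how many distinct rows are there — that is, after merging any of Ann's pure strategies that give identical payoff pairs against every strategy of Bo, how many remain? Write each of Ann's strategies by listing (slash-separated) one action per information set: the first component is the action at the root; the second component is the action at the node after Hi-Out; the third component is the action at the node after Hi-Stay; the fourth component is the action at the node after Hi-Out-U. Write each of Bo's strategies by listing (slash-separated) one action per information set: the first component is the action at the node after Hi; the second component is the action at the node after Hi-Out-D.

Ann has 16 pure strategies: Hi/U/E/w, Hi/U/E/x, Hi/U/S/w, Hi/U/S/x, Hi/D/E/w, Hi/D/E/x, Hi/D/S/w, Hi/D/S/x, Mid/U/E/w, Mid/U/E/x, Mid/U/S/w, Mid/U/S/x, Mid/D/E/w, Mid/D/E/x, Mid/D/S/w, Mid/D/S/x. Columns: Out/d, Out/b, Out/c, Stay/d, Stay/b, Stay/c.
{Hi/U/E/w} → row (5,3) (5,3) (5,3) (6,4) (6,4) (6,4)
{Hi/U/E/x} → row (7,9) (7,9) (7,9) (6,4) (6,4) (6,4)
{Hi/U/S/w} → row (5,3) (5,3) (5,3) (8,0) (8,0) (8,0)
{Hi/U/S/x} → row (7,9) (7,9) (7,9) (8,0) (8,0) (8,0)
{Hi/D/E/w, Hi/D/E/x} → row (8,7) (7,0) (6,5) (6,4) (6,4) (6,4)
{Hi/D/S/w, Hi/D/S/x} → row (8,7) (7,0) (6,5) (8,0) (8,0) (8,0)
{Mid/U/E/w, Mid/U/E/x, Mid/U/S/w, Mid/U/S/x, Mid/D/E/w, Mid/D/E/x, Mid/D/S/w, Mid/D/S/x} → row (7,0) (7,0) (7,0) (7,0) (7,0) (7,0)
That's 7 distinct rows out of 16 strategies.

7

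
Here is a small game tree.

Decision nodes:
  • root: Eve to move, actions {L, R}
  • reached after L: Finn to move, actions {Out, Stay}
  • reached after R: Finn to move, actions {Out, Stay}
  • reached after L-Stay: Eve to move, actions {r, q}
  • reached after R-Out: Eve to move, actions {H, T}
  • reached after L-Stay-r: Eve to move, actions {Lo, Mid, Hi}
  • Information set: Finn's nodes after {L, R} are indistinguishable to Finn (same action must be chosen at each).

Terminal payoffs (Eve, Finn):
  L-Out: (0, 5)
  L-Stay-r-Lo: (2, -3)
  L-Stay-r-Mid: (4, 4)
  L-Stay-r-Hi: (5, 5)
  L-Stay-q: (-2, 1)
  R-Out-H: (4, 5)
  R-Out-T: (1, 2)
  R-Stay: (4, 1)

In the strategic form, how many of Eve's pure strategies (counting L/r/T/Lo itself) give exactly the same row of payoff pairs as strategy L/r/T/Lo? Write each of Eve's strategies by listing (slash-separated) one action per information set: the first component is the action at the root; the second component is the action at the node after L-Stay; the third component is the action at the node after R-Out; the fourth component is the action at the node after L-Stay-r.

Row for L/r/T/Lo (columns Out, Stay): (0,5) (2,-3).
Under L/r/T/Lo, Eve's choice at the node after R-Out can never be reached regardless of what Finn does, so varying those choices leaves every outcome unchanged.
Holding the reachable choices fixed and varying the unreachable one freely already gives 2 equivalent strategies.
No other strategy reproduces this row, so those 2 are the full class: L/r/H/Lo, L/r/T/Lo.

2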